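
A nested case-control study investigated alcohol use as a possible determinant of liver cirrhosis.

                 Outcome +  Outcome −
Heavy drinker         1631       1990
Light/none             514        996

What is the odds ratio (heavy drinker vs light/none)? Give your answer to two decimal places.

1.59

Cells: a = 1631, b = 1990, c = 514, d = 996.
OR = (a·d)/(b·c) = (1631 × 996) / (1990 × 514) = 1624476 / 1022860 = 1.58817
The odds of liver cirrhosis are about 1.59 times as high in the heavy drinker group.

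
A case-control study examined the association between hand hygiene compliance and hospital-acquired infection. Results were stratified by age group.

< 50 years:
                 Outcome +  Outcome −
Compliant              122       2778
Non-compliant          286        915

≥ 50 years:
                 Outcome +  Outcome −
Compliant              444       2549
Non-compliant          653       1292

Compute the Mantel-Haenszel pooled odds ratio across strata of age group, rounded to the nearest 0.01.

OR_MH = Σ(aᵢdᵢ/nᵢ) / Σ(bᵢcᵢ/nᵢ), where nᵢ is the stratum total.
Stratum 1 (< 50 years): n = 4101; a·d/n = 122·915/4101 = 27.2202; b·c/n = 2778·286/4101 = 193.7352
Stratum 2 (≥ 50 years): n = 4938; a·d/n = 444·1292/4938 = 116.1701; b·c/n = 2549·653/4938 = 337.0792
OR_MH = (27.2202 + 116.1701) / (193.7352 + 337.0792) = 143.3903 / 530.8144 = 0.27013

0.27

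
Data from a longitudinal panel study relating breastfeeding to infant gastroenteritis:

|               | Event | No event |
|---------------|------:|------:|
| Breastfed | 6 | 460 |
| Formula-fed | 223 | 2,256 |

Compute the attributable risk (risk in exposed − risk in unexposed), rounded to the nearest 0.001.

Cells: a = 6, b = 460, c = 223, d = 2256.
Risk in exposed = 6/466 = 0.012876; risk in unexposed = 223/2479 = 0.089956.
Risk difference = 0.012876 − 0.089956 = -0.077080

-0.077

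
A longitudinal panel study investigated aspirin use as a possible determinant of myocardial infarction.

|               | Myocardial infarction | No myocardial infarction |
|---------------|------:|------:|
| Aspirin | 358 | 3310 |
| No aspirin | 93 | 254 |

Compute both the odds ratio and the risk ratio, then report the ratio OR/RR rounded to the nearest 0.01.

Cells: a = 358, b = 3310, c = 93, d = 254.
OR = (358·254)/(3310·93) = 90932/307830 = 0.29540
Risk in exposed = 358/3668 = 0.09760; risk in unexposed = 93/347 = 0.26801; RR = 0.36417
OR/RR = 0.29540 / 0.36417 = 0.81116
The outcome is not rare, so the OR lies further from 1 than the RR.

0.81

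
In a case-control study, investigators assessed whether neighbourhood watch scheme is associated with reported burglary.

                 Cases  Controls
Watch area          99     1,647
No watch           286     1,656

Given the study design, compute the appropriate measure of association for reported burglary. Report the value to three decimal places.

0.348

Cells: a = 99, b = 1647, c = 286, d = 1656.
This is a case-control study: participants were sampled on outcome status, so risks in the source population cannot be estimated directly — relative risk is not valid here. The odds ratio is the appropriate measure.
OR = (a·d)/(b·c) = (99 × 1656) / (1647 × 286) = 163944 / 471042 = 0.34805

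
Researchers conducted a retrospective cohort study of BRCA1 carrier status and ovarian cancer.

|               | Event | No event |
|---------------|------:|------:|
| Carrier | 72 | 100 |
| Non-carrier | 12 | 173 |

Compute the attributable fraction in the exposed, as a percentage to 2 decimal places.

Cells: a = 72, b = 100, c = 12, d = 173.
Risk in exposed = 72/172 = 0.41860; risk in unexposed = 12/185 = 0.06486.
RR = 0.41860/0.06486 = 6.45349
AR% = (RR − 1)/RR × 100 = (6.45349 − 1)/6.45349 × 100 = 84.5045%

84.50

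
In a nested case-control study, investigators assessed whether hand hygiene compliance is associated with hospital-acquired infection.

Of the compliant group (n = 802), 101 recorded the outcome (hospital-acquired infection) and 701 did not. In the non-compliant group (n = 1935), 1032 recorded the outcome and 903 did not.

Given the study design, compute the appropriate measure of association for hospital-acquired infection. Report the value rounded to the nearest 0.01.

From the description: a = 101, b = 701, c = 1032, d = 903.
This is a nested case-control study: participants were sampled on outcome status, so risks in the source population cannot be estimated directly — relative risk is not valid here. The odds ratio is the appropriate measure.
OR = (a·d)/(b·c) = (101 × 903) / (701 × 1032) = 91203 / 723432 = 0.12607

0.13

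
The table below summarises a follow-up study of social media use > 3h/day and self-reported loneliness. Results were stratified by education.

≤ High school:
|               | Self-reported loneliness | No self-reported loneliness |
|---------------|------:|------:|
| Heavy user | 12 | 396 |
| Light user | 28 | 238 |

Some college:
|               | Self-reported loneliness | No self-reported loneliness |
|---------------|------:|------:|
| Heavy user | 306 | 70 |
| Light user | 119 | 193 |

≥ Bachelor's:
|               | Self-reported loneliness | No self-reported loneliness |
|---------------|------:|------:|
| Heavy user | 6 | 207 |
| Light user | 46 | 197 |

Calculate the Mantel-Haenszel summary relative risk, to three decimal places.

RR_MH = Σ(aᵢ·n₀ᵢ/nᵢ) / Σ(cᵢ·n₁ᵢ/nᵢ), with n₁ᵢ = aᵢ+bᵢ (exposed), n₀ᵢ = cᵢ+dᵢ (unexposed), nᵢ = n₁ᵢ+n₀ᵢ.
Stratum 1 (≤ High school): n₁ = 408, n₀ = 266, n = 674; a·n₀/n = 12·266/674 = 4.7359; c·n₁/n = 28·408/674 = 16.9496
Stratum 2 (Some college): n₁ = 376, n₀ = 312, n = 688; a·n₀/n = 306·312/688 = 138.7674; c·n₁/n = 119·376/688 = 65.0349
Stratum 3 (≥ Bachelor's): n₁ = 213, n₀ = 243, n = 456; a·n₀/n = 6·243/456 = 3.1974; c·n₁/n = 46·213/456 = 21.4868
RR_MH = (4.7359 + 138.7674 + 3.1974) / (16.9496 + 65.0349 + 21.4868) = 146.7007 / 103.4713 = 1.41779

1.418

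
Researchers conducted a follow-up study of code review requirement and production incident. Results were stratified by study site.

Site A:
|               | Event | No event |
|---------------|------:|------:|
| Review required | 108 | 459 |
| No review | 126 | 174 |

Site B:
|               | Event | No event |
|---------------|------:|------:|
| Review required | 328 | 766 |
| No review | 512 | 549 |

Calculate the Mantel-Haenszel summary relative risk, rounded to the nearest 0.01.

0.58

RR_MH = Σ(aᵢ·n₀ᵢ/nᵢ) / Σ(cᵢ·n₁ᵢ/nᵢ), with n₁ᵢ = aᵢ+bᵢ (exposed), n₀ᵢ = cᵢ+dᵢ (unexposed), nᵢ = n₁ᵢ+n₀ᵢ.
Stratum 1 (Site A): n₁ = 567, n₀ = 300, n = 867; a·n₀/n = 108·300/867 = 37.3702; c·n₁/n = 126·567/867 = 82.4014
Stratum 2 (Site B): n₁ = 1094, n₀ = 1061, n = 2155; a·n₀/n = 328·1061/2155 = 161.4886; c·n₁/n = 512·1094/2155 = 259.9202
RR_MH = (37.3702 + 161.4886) / (82.4014 + 259.9202) = 198.8589 / 342.3216 = 0.58091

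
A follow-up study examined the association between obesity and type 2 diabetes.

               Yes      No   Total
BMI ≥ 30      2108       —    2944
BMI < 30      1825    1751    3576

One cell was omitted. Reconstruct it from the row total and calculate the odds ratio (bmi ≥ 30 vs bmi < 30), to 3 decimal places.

The missing cell is in the exposed row: 2944 − 2108 = 836.
So a = 2108, b = 836, c = 1825, d = 1751.
OR = (a·d)/(b·c) = (2108 × 1751) / (836 × 1825) = 3691108 / 1525700 = 2.41929

2.419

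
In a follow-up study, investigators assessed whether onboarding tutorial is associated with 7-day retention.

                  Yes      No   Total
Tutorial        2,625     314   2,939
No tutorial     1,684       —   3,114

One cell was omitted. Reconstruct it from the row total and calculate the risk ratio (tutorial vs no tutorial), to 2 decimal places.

1.65

The missing cell is in the unexposed row: 3114 − 1684 = 1430.
So a = 2625, b = 314, c = 1684, d = 1430.
RR = [a/(a+b)] / [c/(c+d)] = (2625/2939) / (1684/3114) = 0.89316/0.54078 = 1.65161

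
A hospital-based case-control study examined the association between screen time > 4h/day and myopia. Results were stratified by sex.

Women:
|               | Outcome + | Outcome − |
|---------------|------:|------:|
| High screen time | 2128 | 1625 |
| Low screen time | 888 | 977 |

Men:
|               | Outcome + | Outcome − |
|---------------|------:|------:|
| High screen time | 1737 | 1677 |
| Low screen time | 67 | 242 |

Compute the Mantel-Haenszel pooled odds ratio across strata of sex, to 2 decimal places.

OR_MH = Σ(aᵢdᵢ/nᵢ) / Σ(bᵢcᵢ/nᵢ), where nᵢ is the stratum total.
Stratum 1 (Women): n = 5618; a·d/n = 2128·977/5618 = 370.0705; b·c/n = 1625·888/5618 = 256.8530
Stratum 2 (Men): n = 3723; a·d/n = 1737·242/3723 = 112.9073; b·c/n = 1677·67/3723 = 30.1797
OR_MH = (370.0705 + 112.9073) / (256.8530 + 30.1797) = 482.9778 / 287.0327 = 1.68266

1.68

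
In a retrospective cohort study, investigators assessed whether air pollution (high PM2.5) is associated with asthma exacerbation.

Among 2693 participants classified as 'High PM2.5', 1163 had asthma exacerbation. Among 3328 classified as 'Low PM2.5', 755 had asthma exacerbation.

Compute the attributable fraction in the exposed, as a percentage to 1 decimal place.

From the description: a = 1163, b = 1530, c = 755, d = 2573.
Risk in exposed = 1163/2693 = 0.43186; risk in unexposed = 755/3328 = 0.22686.
RR = 0.43186/0.22686 = 1.90362
AR% = (RR − 1)/RR × 100 = (1.90362 − 1)/1.90362 × 100 = 47.4684%

47.5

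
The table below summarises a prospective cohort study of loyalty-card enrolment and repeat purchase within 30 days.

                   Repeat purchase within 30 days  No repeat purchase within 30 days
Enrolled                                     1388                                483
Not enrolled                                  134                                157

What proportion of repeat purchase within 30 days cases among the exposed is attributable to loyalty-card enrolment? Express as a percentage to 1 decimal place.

37.9

Cells: a = 1388, b = 483, c = 134, d = 157.
Risk in exposed = 1388/1871 = 0.74185; risk in unexposed = 134/291 = 0.46048.
RR = 0.74185/0.46048 = 1.61103
AR% = (RR − 1)/RR × 100 = (1.61103 − 1)/1.61103 × 100 = 37.9279%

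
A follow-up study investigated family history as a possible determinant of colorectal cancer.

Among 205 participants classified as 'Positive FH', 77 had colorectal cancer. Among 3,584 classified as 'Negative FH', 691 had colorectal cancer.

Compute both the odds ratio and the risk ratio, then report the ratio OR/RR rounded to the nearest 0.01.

From the description: a = 77, b = 128, c = 691, d = 2893.
OR = (77·2893)/(128·691) = 222761/88448 = 2.51855
Risk in exposed = 77/205 = 0.37561; risk in unexposed = 691/3584 = 0.19280; RR = 1.94817
OR/RR = 2.51855 / 1.94817 = 1.29278
The outcome is not rare, so the OR lies further from 1 than the RR.

1.29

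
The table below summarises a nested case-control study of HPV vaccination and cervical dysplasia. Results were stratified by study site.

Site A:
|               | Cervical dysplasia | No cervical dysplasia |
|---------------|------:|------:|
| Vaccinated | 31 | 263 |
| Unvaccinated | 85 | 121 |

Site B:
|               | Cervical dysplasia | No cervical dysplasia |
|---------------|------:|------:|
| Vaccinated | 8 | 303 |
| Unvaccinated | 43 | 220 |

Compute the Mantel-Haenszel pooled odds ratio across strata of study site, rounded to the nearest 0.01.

OR_MH = Σ(aᵢdᵢ/nᵢ) / Σ(bᵢcᵢ/nᵢ), where nᵢ is the stratum total.
Stratum 1 (Site A): n = 500; a·d/n = 31·121/500 = 7.5020; b·c/n = 263·85/500 = 44.7100
Stratum 2 (Site B): n = 574; a·d/n = 8·220/574 = 3.0662; b·c/n = 303·43/574 = 22.6986
OR_MH = (7.5020 + 3.0662) / (44.7100 + 22.6986) = 10.5682 / 67.4086 = 0.15678

0.16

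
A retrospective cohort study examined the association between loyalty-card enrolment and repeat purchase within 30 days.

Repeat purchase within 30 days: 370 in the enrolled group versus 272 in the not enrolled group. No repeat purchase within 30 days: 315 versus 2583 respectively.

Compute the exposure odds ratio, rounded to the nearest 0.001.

11.154

From the description: a = 370, b = 315, c = 272, d = 2583.
OR = (a·d)/(b·c) = (370 × 2583) / (315 × 272) = 955710 / 85680 = 11.15441
The odds of repeat purchase within 30 days are about 11.15 times as high in the enrolled group.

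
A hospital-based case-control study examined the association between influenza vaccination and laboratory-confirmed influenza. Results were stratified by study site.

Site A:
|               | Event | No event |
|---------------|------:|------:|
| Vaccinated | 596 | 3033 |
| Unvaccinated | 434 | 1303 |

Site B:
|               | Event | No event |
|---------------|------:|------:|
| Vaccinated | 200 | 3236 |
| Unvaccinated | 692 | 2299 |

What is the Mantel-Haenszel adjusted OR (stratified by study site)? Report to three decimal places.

OR_MH = Σ(aᵢdᵢ/nᵢ) / Σ(bᵢcᵢ/nᵢ), where nᵢ is the stratum total.
Stratum 1 (Site A): n = 5366; a·d/n = 596·1303/5366 = 144.7238; b·c/n = 3033·434/5366 = 245.3079
Stratum 2 (Site B): n = 6427; a·d/n = 200·2299/6427 = 71.5419; b·c/n = 3236·692/6427 = 348.4226
OR_MH = (144.7238 + 71.5419) / (245.3079 + 348.4226) = 216.2657 / 593.7305 = 0.36425

0.364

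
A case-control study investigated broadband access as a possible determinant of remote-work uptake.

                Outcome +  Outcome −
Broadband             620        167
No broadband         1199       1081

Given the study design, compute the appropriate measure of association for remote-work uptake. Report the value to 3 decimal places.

Cells: a = 620, b = 167, c = 1199, d = 1081.
This is a case-control study: participants were sampled on outcome status, so risks in the source population cannot be estimated directly — relative risk is not valid here. The odds ratio is the appropriate measure.
OR = (a·d)/(b·c) = (620 × 1081) / (167 × 1199) = 670220 / 200233 = 3.34720

3.347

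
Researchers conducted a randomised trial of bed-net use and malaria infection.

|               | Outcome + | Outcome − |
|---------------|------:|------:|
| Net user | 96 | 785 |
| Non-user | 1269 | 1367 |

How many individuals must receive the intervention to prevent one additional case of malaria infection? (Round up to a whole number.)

3

Risk in treated group = 96/881 = 0.10897; risk in control = 1269/2636 = 0.48141.
Absolute risk reduction = 0.48141 − 0.10897 = 0.37244
NNT = 1 / ARR = 1 / 0.37244 = 2.685 → round up → 3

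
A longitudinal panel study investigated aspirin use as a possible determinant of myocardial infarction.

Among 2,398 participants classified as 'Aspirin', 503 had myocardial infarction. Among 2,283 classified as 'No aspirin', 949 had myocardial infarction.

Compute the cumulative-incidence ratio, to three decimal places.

From the description: a = 503, b = 1895, c = 949, d = 1334.
Risk in exposed = 503/2398 = 0.20976; risk in unexposed = 949/2283 = 0.41568.
RR = 0.20976 / 0.41568 = 0.50461
The risk is 50% lower among the exposed than among the unexposed.

0.505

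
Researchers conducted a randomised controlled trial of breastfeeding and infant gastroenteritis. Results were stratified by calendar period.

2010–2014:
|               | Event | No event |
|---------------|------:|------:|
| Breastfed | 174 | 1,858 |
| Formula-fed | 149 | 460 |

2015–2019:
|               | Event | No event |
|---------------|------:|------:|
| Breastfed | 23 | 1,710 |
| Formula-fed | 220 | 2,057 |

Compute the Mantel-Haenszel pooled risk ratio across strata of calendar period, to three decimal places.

0.254

RR_MH = Σ(aᵢ·n₀ᵢ/nᵢ) / Σ(cᵢ·n₁ᵢ/nᵢ), with n₁ᵢ = aᵢ+bᵢ (exposed), n₀ᵢ = cᵢ+dᵢ (unexposed), nᵢ = n₁ᵢ+n₀ᵢ.
Stratum 1 (2010–2014): n₁ = 2032, n₀ = 609, n = 2641; a·n₀/n = 174·609/2641 = 40.1234; c·n₁/n = 149·2032/2641 = 114.6414
Stratum 2 (2015–2019): n₁ = 1733, n₀ = 2277, n = 4010; a·n₀/n = 23·2277/4010 = 13.0601; c·n₁/n = 220·1733/4010 = 95.0773
RR_MH = (40.1234 + 13.0601) / (114.6414 + 95.0773) = 53.1835 / 209.7187 = 0.25359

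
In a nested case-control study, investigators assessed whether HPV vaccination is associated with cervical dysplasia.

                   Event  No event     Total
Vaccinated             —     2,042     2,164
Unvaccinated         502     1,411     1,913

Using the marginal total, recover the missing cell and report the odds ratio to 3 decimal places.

The missing cell is in the exposed row: 2164 − 2042 = 122.
So a = 122, b = 2042, c = 502, d = 1411.
OR = (a·d)/(b·c) = (122 × 1411) / (2042 × 502) = 172142 / 1025084 = 0.16793

0.168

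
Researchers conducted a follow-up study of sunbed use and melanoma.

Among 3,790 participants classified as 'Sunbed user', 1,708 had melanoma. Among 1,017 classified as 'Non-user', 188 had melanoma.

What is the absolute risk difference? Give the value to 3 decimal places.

0.266

From the description: a = 1708, b = 2082, c = 188, d = 829.
Risk in exposed = 1708/3790 = 0.450660; risk in unexposed = 188/1017 = 0.184857.
Risk difference = 0.450660 − 0.184857 = 0.265802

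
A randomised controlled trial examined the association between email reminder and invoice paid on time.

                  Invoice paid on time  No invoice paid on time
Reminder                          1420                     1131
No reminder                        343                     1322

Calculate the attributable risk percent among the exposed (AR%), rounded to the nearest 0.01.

62.99

Cells: a = 1420, b = 1131, c = 343, d = 1322.
Risk in exposed = 1420/2551 = 0.55664; risk in unexposed = 343/1665 = 0.20601.
RR = 0.55664/0.20601 = 2.70208
AR% = (RR − 1)/RR × 100 = (2.70208 − 1)/2.70208 × 100 = 62.9915%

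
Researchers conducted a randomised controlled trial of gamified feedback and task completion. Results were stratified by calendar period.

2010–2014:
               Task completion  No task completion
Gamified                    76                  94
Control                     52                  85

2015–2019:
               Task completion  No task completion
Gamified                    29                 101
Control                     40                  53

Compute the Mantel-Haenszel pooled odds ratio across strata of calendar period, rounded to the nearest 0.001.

0.821

OR_MH = Σ(aᵢdᵢ/nᵢ) / Σ(bᵢcᵢ/nᵢ), where nᵢ is the stratum total.
Stratum 1 (2010–2014): n = 307; a·d/n = 76·85/307 = 21.0423; b·c/n = 94·52/307 = 15.9218
Stratum 2 (2015–2019): n = 223; a·d/n = 29·53/223 = 6.8924; b·c/n = 101·40/223 = 18.1166
OR_MH = (21.0423 + 6.8924) / (15.9218 + 18.1166) = 27.9347 / 34.0384 = 0.82068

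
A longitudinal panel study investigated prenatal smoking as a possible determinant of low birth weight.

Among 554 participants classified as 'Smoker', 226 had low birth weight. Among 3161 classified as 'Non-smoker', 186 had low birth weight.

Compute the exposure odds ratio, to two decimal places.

11.02

From the description: a = 226, b = 328, c = 186, d = 2975.
OR = (a·d)/(b·c) = (226 × 2975) / (328 × 186) = 672350 / 61008 = 11.02069
The odds of low birth weight are about 11.02 times as high in the smoker group.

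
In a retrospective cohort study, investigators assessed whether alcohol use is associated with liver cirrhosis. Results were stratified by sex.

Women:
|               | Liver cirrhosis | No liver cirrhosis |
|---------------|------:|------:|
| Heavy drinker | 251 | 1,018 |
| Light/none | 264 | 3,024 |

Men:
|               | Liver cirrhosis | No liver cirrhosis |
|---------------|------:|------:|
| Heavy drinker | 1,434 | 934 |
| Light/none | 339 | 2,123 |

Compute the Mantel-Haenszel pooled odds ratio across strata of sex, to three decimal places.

OR_MH = Σ(aᵢdᵢ/nᵢ) / Σ(bᵢcᵢ/nᵢ), where nᵢ is the stratum total.
Stratum 1 (Women): n = 4557; a·d/n = 251·3024/4557 = 166.5622; b·c/n = 1018·264/4557 = 58.9756
Stratum 2 (Men): n = 4830; a·d/n = 1434·2123/4830 = 630.3068; b·c/n = 934·339/4830 = 65.5540
OR_MH = (166.5622 + 630.3068) / (58.9756 + 65.5540) = 796.8690 / 124.5297 = 6.39903

6.399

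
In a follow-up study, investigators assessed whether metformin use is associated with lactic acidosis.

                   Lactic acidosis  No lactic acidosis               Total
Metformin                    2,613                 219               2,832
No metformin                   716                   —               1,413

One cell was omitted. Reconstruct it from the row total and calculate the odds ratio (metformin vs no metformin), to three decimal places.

The missing cell is in the unexposed row: 1413 − 716 = 697.
So a = 2613, b = 219, c = 716, d = 697.
OR = (a·d)/(b·c) = (2613 × 697) / (219 × 716) = 1821261 / 156804 = 11.61489

11.615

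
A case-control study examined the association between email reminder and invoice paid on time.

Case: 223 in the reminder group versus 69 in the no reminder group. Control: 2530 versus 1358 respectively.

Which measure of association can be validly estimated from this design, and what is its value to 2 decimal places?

1.73

From the description: a = 223, b = 2530, c = 69, d = 1358.
This is a case-control study: participants were sampled on outcome status, so risks in the source population cannot be estimated directly — relative risk is not valid here. The odds ratio is the appropriate measure.
OR = (a·d)/(b·c) = (223 × 1358) / (2530 × 69) = 302834 / 174570 = 1.73474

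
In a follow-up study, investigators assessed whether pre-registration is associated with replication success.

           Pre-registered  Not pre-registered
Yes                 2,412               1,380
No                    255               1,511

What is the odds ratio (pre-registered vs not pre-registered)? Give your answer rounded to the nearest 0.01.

Reading the table with exposure as columns: a = 2412 (Pre-registered, case), b = 255 (Pre-registered, non-case), c = 1380 (Not pre-registered, case), d = 1511.
OR = (a·d)/(b·c) = (2412 × 1511) / (255 × 1380) = 3644532 / 351900 = 10.35673
The odds of replication success are about 10.36 times as high in the pre-registered group.

10.36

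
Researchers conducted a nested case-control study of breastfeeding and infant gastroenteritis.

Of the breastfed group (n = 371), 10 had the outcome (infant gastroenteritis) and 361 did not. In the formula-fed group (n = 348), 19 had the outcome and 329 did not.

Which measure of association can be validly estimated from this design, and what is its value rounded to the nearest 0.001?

0.480

From the description: a = 10, b = 361, c = 19, d = 329.
This is a nested case-control study: participants were sampled on outcome status, so risks in the source population cannot be estimated directly — relative risk is not valid here. The odds ratio is the appropriate measure.
OR = (a·d)/(b·c) = (10 × 329) / (361 × 19) = 3290 / 6859 = 0.47966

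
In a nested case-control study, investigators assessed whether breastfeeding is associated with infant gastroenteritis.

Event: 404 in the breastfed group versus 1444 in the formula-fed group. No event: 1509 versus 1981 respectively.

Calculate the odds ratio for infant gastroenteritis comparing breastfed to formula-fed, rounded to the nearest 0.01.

0.37

From the description: a = 404, b = 1509, c = 1444, d = 1981.
OR = (a·d)/(b·c) = (404 × 1981) / (1509 × 1444) = 800324 / 2178996 = 0.36729
Exposure is associated with lower odds of infant gastroenteritis (OR = 0.37 < 1).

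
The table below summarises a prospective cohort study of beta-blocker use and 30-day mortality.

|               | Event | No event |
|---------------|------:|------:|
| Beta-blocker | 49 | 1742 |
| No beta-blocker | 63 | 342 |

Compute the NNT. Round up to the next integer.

8

Risk in treated group = 49/1791 = 0.02736; risk in control = 63/405 = 0.15556.
Absolute risk reduction = 0.15556 − 0.02736 = 0.12820
NNT = 1 / ARR = 1 / 0.12820 = 7.801 → round up → 8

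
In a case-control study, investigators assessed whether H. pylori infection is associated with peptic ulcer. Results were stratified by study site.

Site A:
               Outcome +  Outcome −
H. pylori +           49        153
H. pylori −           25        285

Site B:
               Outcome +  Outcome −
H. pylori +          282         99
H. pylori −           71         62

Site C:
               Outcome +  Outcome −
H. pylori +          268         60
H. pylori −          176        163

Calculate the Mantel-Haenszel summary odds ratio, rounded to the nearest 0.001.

OR_MH = Σ(aᵢdᵢ/nᵢ) / Σ(bᵢcᵢ/nᵢ), where nᵢ is the stratum total.
Stratum 1 (Site A): n = 512; a·d/n = 49·285/512 = 27.2754; b·c/n = 153·25/512 = 7.4707
Stratum 2 (Site B): n = 514; a·d/n = 282·62/514 = 34.0156; b·c/n = 99·71/514 = 13.6751
Stratum 3 (Site C): n = 667; a·d/n = 268·163/667 = 65.4933; b·c/n = 60·176/667 = 15.8321
OR_MH = (27.2754 + 34.0156 + 65.4933) / (7.4707 + 13.6751 + 15.8321) = 126.7842 / 36.9779 = 3.42865

3.429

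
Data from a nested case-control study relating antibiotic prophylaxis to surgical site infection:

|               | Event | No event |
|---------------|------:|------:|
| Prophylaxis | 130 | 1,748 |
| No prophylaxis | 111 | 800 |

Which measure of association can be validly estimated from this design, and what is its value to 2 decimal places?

Cells: a = 130, b = 1748, c = 111, d = 800.
This is a nested case-control study: participants were sampled on outcome status, so risks in the source population cannot be estimated directly — relative risk is not valid here. The odds ratio is the appropriate measure.
OR = (a·d)/(b·c) = (130 × 800) / (1748 × 111) = 104000 / 194028 = 0.53601

0.54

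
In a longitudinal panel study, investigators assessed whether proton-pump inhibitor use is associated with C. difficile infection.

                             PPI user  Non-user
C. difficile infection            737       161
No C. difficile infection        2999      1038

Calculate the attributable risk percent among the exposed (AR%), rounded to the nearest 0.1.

31.9

Reading the table with exposure as columns: a = 737 (PPI user, case), b = 2999 (PPI user, non-case), c = 161 (Non-user, case), d = 1038.
Risk in exposed = 737/3736 = 0.19727; risk in unexposed = 161/1199 = 0.13428.
RR = 0.19727/0.13428 = 1.46911
AR% = (RR − 1)/RR × 100 = (1.46911 − 1)/1.46911 × 100 = 31.9315%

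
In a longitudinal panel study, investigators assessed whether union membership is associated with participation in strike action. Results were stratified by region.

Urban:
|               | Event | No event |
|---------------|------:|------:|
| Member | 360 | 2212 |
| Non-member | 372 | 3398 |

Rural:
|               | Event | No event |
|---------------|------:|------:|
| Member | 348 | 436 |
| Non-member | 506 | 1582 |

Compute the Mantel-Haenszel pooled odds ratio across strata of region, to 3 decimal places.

OR_MH = Σ(aᵢdᵢ/nᵢ) / Σ(bᵢcᵢ/nᵢ), where nᵢ is the stratum total.
Stratum 1 (Urban): n = 6342; a·d/n = 360·3398/6342 = 192.8855; b·c/n = 2212·372/6342 = 129.7483
Stratum 2 (Rural): n = 2872; a·d/n = 348·1582/2872 = 191.6908; b·c/n = 436·506/2872 = 76.8162
OR_MH = (192.8855 + 191.6908) / (129.7483 + 76.8162) = 384.5763 / 206.5645 = 1.86177

1.862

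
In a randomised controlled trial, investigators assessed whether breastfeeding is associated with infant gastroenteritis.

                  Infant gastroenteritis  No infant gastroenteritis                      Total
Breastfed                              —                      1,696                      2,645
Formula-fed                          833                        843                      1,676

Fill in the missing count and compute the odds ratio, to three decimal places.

The missing cell is in the exposed row: 2645 − 1696 = 949.
So a = 949, b = 1696, c = 833, d = 843.
OR = (a·d)/(b·c) = (949 × 843) / (1696 × 833) = 800007 / 1412768 = 0.56627

0.566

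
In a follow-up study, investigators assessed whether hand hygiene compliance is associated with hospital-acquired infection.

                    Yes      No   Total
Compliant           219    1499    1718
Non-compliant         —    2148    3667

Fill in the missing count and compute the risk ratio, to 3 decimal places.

The missing cell is in the unexposed row: 3667 − 2148 = 1519.
So a = 219, b = 1499, c = 1519, d = 2148.
RR = [a/(a+b)] / [c/(c+d)] = (219/1718) / (1519/3667) = 0.12747/0.41424 = 0.30773

0.308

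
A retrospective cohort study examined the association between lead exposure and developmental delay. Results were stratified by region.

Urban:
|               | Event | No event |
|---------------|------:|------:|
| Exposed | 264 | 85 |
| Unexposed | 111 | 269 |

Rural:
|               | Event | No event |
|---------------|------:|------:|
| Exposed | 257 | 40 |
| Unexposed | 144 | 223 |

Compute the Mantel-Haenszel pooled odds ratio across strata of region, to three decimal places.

8.499

OR_MH = Σ(aᵢdᵢ/nᵢ) / Σ(bᵢcᵢ/nᵢ), where nᵢ is the stratum total.
Stratum 1 (Urban): n = 729; a·d/n = 264·269/729 = 97.4156; b·c/n = 85·111/729 = 12.9424
Stratum 2 (Rural): n = 664; a·d/n = 257·223/664 = 86.3117; b·c/n = 40·144/664 = 8.6747
OR_MH = (97.4156 + 86.3117) / (12.9424 + 8.6747) = 183.7274 / 21.6171 = 8.49917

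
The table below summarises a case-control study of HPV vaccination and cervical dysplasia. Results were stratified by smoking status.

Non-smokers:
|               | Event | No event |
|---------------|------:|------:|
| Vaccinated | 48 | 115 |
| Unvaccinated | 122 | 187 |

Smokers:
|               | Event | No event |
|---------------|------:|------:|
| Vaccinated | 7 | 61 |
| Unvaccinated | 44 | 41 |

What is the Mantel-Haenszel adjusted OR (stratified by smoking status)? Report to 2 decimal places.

0.44

OR_MH = Σ(aᵢdᵢ/nᵢ) / Σ(bᵢcᵢ/nᵢ), where nᵢ is the stratum total.
Stratum 1 (Non-smokers): n = 472; a·d/n = 48·187/472 = 19.0169; b·c/n = 115·122/472 = 29.7246
Stratum 2 (Smokers): n = 153; a·d/n = 7·41/153 = 1.8758; b·c/n = 61·44/153 = 17.5425
OR_MH = (19.0169 + 1.8758) / (29.7246 + 17.5425) = 20.8928 / 47.2671 = 0.44202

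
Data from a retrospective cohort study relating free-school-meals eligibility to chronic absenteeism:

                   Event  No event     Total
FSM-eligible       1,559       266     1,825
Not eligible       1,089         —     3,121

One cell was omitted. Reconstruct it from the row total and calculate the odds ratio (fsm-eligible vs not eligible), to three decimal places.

The missing cell is in the unexposed row: 3121 − 1089 = 2032.
So a = 1559, b = 266, c = 1089, d = 2032.
OR = (a·d)/(b·c) = (1559 × 2032) / (266 × 1089) = 3167888 / 289674 = 10.93605

10.936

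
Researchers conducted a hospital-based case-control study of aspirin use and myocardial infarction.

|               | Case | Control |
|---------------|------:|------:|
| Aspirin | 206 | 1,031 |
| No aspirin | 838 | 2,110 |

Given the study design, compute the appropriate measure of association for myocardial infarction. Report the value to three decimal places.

Cells: a = 206, b = 1031, c = 838, d = 2110.
This is a hospital-based case-control study: participants were sampled on outcome status, so risks in the source population cannot be estimated directly — relative risk is not valid here. The odds ratio is the appropriate measure.
OR = (a·d)/(b·c) = (206 × 2110) / (1031 × 838) = 434660 / 863978 = 0.50309

0.503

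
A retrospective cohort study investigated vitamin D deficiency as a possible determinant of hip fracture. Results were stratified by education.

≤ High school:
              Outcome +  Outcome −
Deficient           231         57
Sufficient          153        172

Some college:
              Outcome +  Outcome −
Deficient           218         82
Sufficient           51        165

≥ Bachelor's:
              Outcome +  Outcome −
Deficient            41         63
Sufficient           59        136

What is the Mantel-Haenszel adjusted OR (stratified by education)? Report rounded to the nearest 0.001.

4.406

OR_MH = Σ(aᵢdᵢ/nᵢ) / Σ(bᵢcᵢ/nᵢ), where nᵢ is the stratum total.
Stratum 1 (≤ High school): n = 613; a·d/n = 231·172/613 = 64.8157; b·c/n = 57·153/613 = 14.2268
Stratum 2 (Some college): n = 516; a·d/n = 218·165/516 = 69.7093; b·c/n = 82·51/516 = 8.1047
Stratum 3 (≥ Bachelor's): n = 299; a·d/n = 41·136/299 = 18.6488; b·c/n = 63·59/299 = 12.4314
OR_MH = (64.8157 + 69.7093 + 18.6488) / (14.2268 + 8.1047 + 12.4314) = 153.1738 / 34.7628 = 4.40625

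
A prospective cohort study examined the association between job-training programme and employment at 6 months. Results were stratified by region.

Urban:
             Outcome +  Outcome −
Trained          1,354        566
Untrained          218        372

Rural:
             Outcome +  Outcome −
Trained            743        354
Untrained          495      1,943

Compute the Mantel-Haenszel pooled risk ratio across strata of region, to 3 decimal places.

2.593

RR_MH = Σ(aᵢ·n₀ᵢ/nᵢ) / Σ(cᵢ·n₁ᵢ/nᵢ), with n₁ᵢ = aᵢ+bᵢ (exposed), n₀ᵢ = cᵢ+dᵢ (unexposed), nᵢ = n₁ᵢ+n₀ᵢ.
Stratum 1 (Urban): n₁ = 1920, n₀ = 590, n = 2510; a·n₀/n = 1354·590/2510 = 318.2709; c·n₁/n = 218·1920/2510 = 166.7570
Stratum 2 (Rural): n₁ = 1097, n₀ = 2438, n = 3535; a·n₀/n = 743·2438/3535 = 512.4283; c·n₁/n = 495·1097/3535 = 153.6110
RR_MH = (318.2709 + 512.4283) / (166.7570 + 153.6110) = 830.6992 / 320.3680 = 2.59295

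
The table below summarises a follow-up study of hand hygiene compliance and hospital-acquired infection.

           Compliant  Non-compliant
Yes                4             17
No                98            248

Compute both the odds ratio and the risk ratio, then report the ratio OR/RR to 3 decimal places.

0.974

Reading the table with exposure as columns: a = 4 (Compliant, case), b = 98 (Compliant, non-case), c = 17 (Non-compliant, case), d = 248.
OR = (4·248)/(98·17) = 992/1666 = 0.59544
Risk in exposed = 4/102 = 0.03922; risk in unexposed = 17/265 = 0.06415; RR = 0.61130
OR/RR = 0.59544 / 0.61130 = 0.97405
The outcome is rare in both groups, so OR ≈ RR (ratio near 1).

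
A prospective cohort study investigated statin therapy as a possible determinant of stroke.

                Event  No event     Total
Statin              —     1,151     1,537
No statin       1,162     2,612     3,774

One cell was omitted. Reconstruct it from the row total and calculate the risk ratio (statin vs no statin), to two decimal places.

0.82

The missing cell is in the exposed row: 1537 − 1151 = 386.
So a = 386, b = 1151, c = 1162, d = 2612.
RR = [a/(a+b)] / [c/(c+d)] = (386/1537) / (1162/3774) = 0.25114/0.30790 = 0.81566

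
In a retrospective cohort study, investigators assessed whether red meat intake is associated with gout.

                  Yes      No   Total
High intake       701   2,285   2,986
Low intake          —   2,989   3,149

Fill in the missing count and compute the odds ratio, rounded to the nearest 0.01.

5.73

The missing cell is in the unexposed row: 3149 − 2989 = 160.
So a = 701, b = 2285, c = 160, d = 2989.
OR = (a·d)/(b·c) = (701 × 2989) / (2285 × 160) = 2095289 / 365600 = 5.73110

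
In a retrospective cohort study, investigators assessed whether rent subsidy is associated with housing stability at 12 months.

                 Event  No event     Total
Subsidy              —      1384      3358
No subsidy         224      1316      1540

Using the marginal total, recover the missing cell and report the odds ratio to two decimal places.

8.38

The missing cell is in the exposed row: 3358 − 1384 = 1974.
So a = 1974, b = 1384, c = 224, d = 1316.
OR = (a·d)/(b·c) = (1974 × 1316) / (1384 × 224) = 2597784 / 310016 = 8.37952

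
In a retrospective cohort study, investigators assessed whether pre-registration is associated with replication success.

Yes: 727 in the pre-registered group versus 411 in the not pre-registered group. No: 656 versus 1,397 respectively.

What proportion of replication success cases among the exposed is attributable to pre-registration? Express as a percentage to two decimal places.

From the description: a = 727, b = 656, c = 411, d = 1397.
Risk in exposed = 727/1383 = 0.52567; risk in unexposed = 411/1808 = 0.22732.
RR = 0.52567/0.22732 = 2.31243
AR% = (RR − 1)/RR × 100 = (2.31243 − 1)/2.31243 × 100 = 56.7555%

56.76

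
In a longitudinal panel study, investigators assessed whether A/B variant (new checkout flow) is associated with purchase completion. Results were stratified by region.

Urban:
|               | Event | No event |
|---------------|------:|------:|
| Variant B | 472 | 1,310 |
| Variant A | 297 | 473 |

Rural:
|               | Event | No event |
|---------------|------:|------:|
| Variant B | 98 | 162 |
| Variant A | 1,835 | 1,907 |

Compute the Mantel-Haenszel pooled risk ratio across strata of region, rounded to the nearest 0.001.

0.717

RR_MH = Σ(aᵢ·n₀ᵢ/nᵢ) / Σ(cᵢ·n₁ᵢ/nᵢ), with n₁ᵢ = aᵢ+bᵢ (exposed), n₀ᵢ = cᵢ+dᵢ (unexposed), nᵢ = n₁ᵢ+n₀ᵢ.
Stratum 1 (Urban): n₁ = 1782, n₀ = 770, n = 2552; a·n₀/n = 472·770/2552 = 142.4138; c·n₁/n = 297·1782/2552 = 207.3879
Stratum 2 (Rural): n₁ = 260, n₀ = 3742, n = 4002; a·n₀/n = 98·3742/4002 = 91.6332; c·n₁/n = 1835·260/4002 = 119.2154
RR_MH = (142.4138 + 91.6332) / (207.3879 + 119.2154) = 234.0470 / 326.6033 = 0.71661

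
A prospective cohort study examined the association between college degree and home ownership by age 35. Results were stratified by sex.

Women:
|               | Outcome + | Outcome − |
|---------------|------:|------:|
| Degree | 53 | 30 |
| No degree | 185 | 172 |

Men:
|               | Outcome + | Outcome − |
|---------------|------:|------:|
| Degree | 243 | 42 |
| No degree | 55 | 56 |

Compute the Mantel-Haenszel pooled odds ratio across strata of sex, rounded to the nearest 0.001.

OR_MH = Σ(aᵢdᵢ/nᵢ) / Σ(bᵢcᵢ/nᵢ), where nᵢ is the stratum total.
Stratum 1 (Women): n = 440; a·d/n = 53·172/440 = 20.7182; b·c/n = 30·185/440 = 12.6136
Stratum 2 (Men): n = 396; a·d/n = 243·56/396 = 34.3636; b·c/n = 42·55/396 = 5.8333
OR_MH = (20.7182 + 34.3636) / (12.6136 + 5.8333) = 55.0818 / 18.4470 = 2.98595

2.986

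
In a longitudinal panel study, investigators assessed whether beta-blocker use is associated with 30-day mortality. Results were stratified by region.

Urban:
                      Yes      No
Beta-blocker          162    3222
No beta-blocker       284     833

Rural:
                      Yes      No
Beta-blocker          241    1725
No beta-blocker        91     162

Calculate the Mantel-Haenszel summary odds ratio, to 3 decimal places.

0.174

OR_MH = Σ(aᵢdᵢ/nᵢ) / Σ(bᵢcᵢ/nᵢ), where nᵢ is the stratum total.
Stratum 1 (Urban): n = 4501; a·d/n = 162·833/4501 = 29.9813; b·c/n = 3222·284/4501 = 203.2988
Stratum 2 (Rural): n = 2219; a·d/n = 241·162/2219 = 17.5944; b·c/n = 1725·91/2219 = 70.7413
OR_MH = (29.9813 + 17.5944) / (203.2988 + 70.7413) = 47.5757 / 274.0401 = 0.17361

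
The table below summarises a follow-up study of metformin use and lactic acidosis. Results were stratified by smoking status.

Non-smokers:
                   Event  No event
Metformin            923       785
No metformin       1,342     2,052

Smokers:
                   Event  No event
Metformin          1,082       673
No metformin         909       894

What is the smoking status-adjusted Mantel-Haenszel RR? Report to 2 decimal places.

1.29

RR_MH = Σ(aᵢ·n₀ᵢ/nᵢ) / Σ(cᵢ·n₁ᵢ/nᵢ), with n₁ᵢ = aᵢ+bᵢ (exposed), n₀ᵢ = cᵢ+dᵢ (unexposed), nᵢ = n₁ᵢ+n₀ᵢ.
Stratum 1 (Non-smokers): n₁ = 1708, n₀ = 3394, n = 5102; a·n₀/n = 923·3394/5102 = 614.0067; c·n₁/n = 1342·1708/5102 = 449.2623
Stratum 2 (Smokers): n₁ = 1755, n₀ = 1803, n = 3558; a·n₀/n = 1082·1803/3558 = 548.2985; c·n₁/n = 909·1755/3558 = 448.3685
RR_MH = (614.0067 + 548.2985) / (449.2623 + 448.3685) = 1162.3051 / 897.6307 = 1.29486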